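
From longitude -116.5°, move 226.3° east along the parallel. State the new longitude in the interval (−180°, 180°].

Start at -116.5°; shift +226.3° → +109.8°.
+109.8° already lies in (−180°, 180°].

+109.8°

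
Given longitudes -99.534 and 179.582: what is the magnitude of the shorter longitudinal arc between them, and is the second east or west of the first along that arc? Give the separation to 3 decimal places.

Raw difference: 179.582 − -99.534 = 279.116°.
Normalise into (−180°, 180°]: 279.116° − 360° = -80.884°.
Negative ⇒ the second point lies to the west; separation 80.884°.

80.884° west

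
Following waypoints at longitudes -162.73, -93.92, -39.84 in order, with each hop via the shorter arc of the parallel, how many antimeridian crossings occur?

Leg 1: -162.73° → -93.92°, shortest Δλ = 68.81° (east) — does not cross 180°.
Leg 2: -93.92° → -39.84°, shortest Δλ = 54.08° (east) — does not cross 180°.
Total crossings: 0.

0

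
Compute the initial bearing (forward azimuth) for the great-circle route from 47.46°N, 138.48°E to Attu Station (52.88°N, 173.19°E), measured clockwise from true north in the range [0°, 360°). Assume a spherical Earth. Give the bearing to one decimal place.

Δλ = 173.19 − 138.48 = 34.71°.
θ = atan2( sin Δλ · cos φ₂ , cos φ₁ · sin φ₂ − sin φ₁ · cos φ₂ · cos Δλ )
  = atan2(0.34364, 0.17358) = 63.200° → normalised to [0°, 360°): 63.200°.

63.2°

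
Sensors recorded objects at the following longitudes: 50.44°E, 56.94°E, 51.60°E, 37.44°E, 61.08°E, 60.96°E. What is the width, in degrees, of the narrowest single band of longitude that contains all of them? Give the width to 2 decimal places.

23.64°

Sort the longitudes: +37.44°, +50.44°, +51.60°, +56.94°, +60.96°, +61.08°.
Eastward gaps between consecutive values (wrapping around): 13.00°, 1.16°, 5.34°, 4.02°, 0.12°, 336.36°.
Largest gap = 336.36° ⇒ minimal covering band is its complement: 360° − 336.36° = 23.64°.
Band runs from +37.44° eastward to +61.08°.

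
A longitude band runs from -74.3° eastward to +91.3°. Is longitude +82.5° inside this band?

Yes

Band width going east from -74.3° to +91.3°: ((91.3 − -74.3) mod 360) = 165.6°.
Offset of +82.5° east of the west edge: ((82.5 − -74.3) mod 360) = 156.8°.
156.8° ≤ 165.6° ⇒ inside.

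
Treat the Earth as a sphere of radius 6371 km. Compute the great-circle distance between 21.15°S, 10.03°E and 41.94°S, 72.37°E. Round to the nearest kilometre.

6196 km

Δλ = 72.37 − 10.03 = 62.34°.
Δφ = -41.94 − -21.15 = -20.79°.
a = sin²(Δφ/2) + cos φ₁ · cos φ₂ · sin²(Δλ/2) = 0.218401.
c = 2·atan2(√a, √(1−a)) = 0.97254 rad → d = 6371·c ≈ 6196.08 km.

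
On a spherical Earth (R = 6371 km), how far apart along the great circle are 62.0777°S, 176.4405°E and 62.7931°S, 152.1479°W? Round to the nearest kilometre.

Δλ = -152.1479 − 176.4405 = -328.5884°; wrapped into (−180°, 180°]: 31.4116°.
Δφ = -62.7931 − -62.0777 = -0.7154°.
a = sin²(Δφ/2) + cos φ₁ · cos φ₂ · sin²(Δλ/2) = 0.015727.
c = 2·atan2(√a, √(1−a)) = 0.25148 rad → d = 6371·c ≈ 1602.18 km.

1602 km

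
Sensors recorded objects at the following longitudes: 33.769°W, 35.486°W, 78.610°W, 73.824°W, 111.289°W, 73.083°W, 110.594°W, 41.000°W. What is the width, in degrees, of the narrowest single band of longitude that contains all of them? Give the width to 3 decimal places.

77.520°

Sort the longitudes: -111.289°, -110.594°, -78.610°, -73.824°, -73.083°, -41.000°, -35.486°, -33.769°.
Eastward gaps between consecutive values (wrapping around): 0.695°, 31.984°, 4.786°, 0.741°, 32.083°, 5.514°, 1.717°, 282.480°.
Largest gap = 282.480° ⇒ minimal covering band is its complement: 360° − 282.480° = 77.520°.
Band runs from -111.289° eastward to -33.769°.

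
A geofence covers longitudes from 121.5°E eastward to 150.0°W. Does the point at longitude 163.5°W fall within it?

Yes

Band width going east from +121.5° to -150.0°: ((-150.0 − 121.5) mod 360) = 88.5°.
Offset of -163.5° east of the west edge: ((-163.5 − 121.5) mod 360) = 75.0°.
75.0° ≤ 88.5° ⇒ inside.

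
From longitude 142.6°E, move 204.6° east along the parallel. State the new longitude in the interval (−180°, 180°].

12.8°W

Start at +142.6°; shift +204.6° → +347.2°.
+347.2° lies outside (−180°, 180°]; subtract 360° → -12.8°.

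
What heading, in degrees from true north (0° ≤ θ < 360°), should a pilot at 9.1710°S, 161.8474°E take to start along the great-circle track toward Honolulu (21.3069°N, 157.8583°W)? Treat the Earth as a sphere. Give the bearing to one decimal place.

51.9°

Δλ = -157.8583 − 161.8474 = -319.7057°; wrapped into (−180°, 180°]: 40.2943°.
θ = atan2( sin Δλ · cos φ₂ , cos φ₁ · sin φ₂ − sin φ₁ · cos φ₂ · cos Δλ )
  = atan2(0.60251, 0.47197) = 51.927° → normalised to [0°, 360°): 51.927°.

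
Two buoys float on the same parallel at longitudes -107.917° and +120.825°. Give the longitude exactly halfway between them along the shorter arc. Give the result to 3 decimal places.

Signed shortest Δλ from -107.917° to +120.825° is -131.258°.
Midpoint longitude = -107.917° + (-131.258°)/2 = -107.917° − 65.629° = -173.546°.
(The naïve average (-107.917 + +120.825)/2 = 6.454° is on the wrong side of the globe.)

-173.546°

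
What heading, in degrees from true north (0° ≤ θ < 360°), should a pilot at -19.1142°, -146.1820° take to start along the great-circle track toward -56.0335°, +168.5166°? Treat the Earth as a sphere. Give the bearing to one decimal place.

Δλ = 168.5166 − -146.1820 = 314.6986°; wrapped into (−180°, 180°]: -45.3014°.
θ = atan2( sin Δλ · cos φ₂ , cos φ₁ · sin φ₂ − sin φ₁ · cos φ₂ · cos Δλ )
  = atan2(-0.39714, -0.65496) = -148.769° → normalised to [0°, 360°): 211.231°.

211.2°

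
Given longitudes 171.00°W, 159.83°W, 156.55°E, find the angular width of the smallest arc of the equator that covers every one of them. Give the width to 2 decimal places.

Sort the longitudes: -171.00°, -159.83°, +156.55°.
Eastward gaps between consecutive values (wrapping around): 11.17°, 316.38°, 32.45°.
Largest gap = 316.38° ⇒ minimal covering band is its complement: 360° − 316.38° = 43.62°.
Band runs from +156.55° eastward to -159.83°, crossing the antimeridian.

43.62°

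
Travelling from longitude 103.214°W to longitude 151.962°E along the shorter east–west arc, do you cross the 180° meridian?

Naïve |151.962 − -103.214| = 255.176° > 180°, so the shorter arc goes the other way round — across 180°.
Signed shortest Δλ = ((151.962 − -103.214 + 180) mod 360) − 180 = -104.824°.
Going west by 104.824° from -103.214° passes through 180° before reaching +151.962°.

Yes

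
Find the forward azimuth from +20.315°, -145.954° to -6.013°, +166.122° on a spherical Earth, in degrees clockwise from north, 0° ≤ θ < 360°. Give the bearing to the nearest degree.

246°

Δλ = 166.122 − -145.954 = 312.076°; wrapped into (−180°, 180°]: -47.924°.
θ = atan2( sin Δλ · cos φ₂ , cos φ₁ · sin φ₂ − sin φ₁ · cos φ₂ · cos Δλ )
  = atan2(-0.73817, -0.32961) = -114.062° → normalised to [0°, 360°): 245.938°.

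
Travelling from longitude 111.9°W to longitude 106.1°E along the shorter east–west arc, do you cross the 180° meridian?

Naïve |106.1 − -111.9| = 218.0° > 180°, so the shorter arc goes the other way round — across 180°.
Signed shortest Δλ = ((106.1 − -111.9 + 180) mod 360) − 180 = -142.0°.
Going west by 142.0° from -111.9° passes through 180° before reaching +106.1°.

Yes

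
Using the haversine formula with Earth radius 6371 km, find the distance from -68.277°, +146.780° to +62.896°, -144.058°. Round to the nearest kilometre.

Δλ = -144.058 − 146.780 = -290.838°; wrapped into (−180°, 180°]: 69.162°.
Δφ = 62.896 − -68.277 = 131.173°.
a = sin²(Δφ/2) + cos φ₁ · cos φ₂ · sin²(Δλ/2) = 0.883489.
c = 2·atan2(√a, √(1−a)) = 2.44491 rad → d = 6371·c ≈ 15576.55 km.

15577 km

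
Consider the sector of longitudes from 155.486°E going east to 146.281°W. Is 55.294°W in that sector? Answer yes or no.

No

Band width going east from +155.486° to -146.281°: ((-146.281 − 155.486) mod 360) = 58.233°.
Offset of -55.294° east of the west edge: ((-55.294 − 155.486) mod 360) = 149.220°.
149.220° > 58.233° ⇒ outside.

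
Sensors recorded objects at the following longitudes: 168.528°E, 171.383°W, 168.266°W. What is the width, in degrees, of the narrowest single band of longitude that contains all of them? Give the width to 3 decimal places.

Sort the longitudes: -171.383°, -168.266°, +168.528°.
Eastward gaps between consecutive values (wrapping around): 3.117°, 336.794°, 20.089°.
Largest gap = 336.794° ⇒ minimal covering band is its complement: 360° − 336.794° = 23.206°.
Band runs from +168.528° eastward to -168.266°, crossing the antimeridian.

23.206°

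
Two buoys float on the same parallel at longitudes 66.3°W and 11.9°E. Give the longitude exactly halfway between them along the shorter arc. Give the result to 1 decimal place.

27.2°W

Signed shortest Δλ from -66.3° to +11.9° is +78.2°.
Midpoint longitude = -66.3° + (+78.2°)/2 = -66.3° + 39.1° = -27.2°.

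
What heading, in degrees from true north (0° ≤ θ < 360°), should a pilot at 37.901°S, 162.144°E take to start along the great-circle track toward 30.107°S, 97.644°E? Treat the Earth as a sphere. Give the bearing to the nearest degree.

258°

Δλ = 97.644 − 162.144 = -64.500°.
θ = atan2( sin Δλ · cos φ₂ , cos φ₁ · sin φ₂ − sin φ₁ · cos φ₂ · cos Δλ )
  = atan2(-0.78082, -0.16703) = -102.074° → normalised to [0°, 360°): 257.926°.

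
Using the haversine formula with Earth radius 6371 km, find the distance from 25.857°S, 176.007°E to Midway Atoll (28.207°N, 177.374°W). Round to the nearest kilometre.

Δλ = -177.374 − 176.007 = -353.381°; wrapped into (−180°, 180°]: 6.619°.
Δφ = 28.207 − -25.857 = 54.064°.
a = sin²(Δφ/2) + cos φ₁ · cos φ₂ · sin²(Δλ/2) = 0.209202.
c = 2·atan2(√a, √(1−a)) = 0.95011 rad → d = 6371·c ≈ 6053.14 km.

6053 km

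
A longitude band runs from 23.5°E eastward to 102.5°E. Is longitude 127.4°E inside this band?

Band width going east from +23.5° to +102.5°: ((102.5 − 23.5) mod 360) = 79.0°.
Offset of +127.4° east of the west edge: ((127.4 − 23.5) mod 360) = 103.9°.
103.9° > 79.0° ⇒ outside.

No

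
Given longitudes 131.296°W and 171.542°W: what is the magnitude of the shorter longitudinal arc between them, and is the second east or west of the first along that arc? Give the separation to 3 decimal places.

40.246° west

Raw difference: -171.542 − -131.296 = -40.246°.
Normalise into (−180°, 180°]: -40.246° stays -40.246°.
Negative ⇒ the second point lies to the west; separation 40.246°.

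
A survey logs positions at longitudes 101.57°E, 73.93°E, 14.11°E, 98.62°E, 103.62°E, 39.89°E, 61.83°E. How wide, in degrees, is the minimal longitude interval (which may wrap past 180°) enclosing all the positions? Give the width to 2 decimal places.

89.51°

Sort the longitudes: +14.11°, +39.89°, +61.83°, +73.93°, +98.62°, +101.57°, +103.62°.
Eastward gaps between consecutive values (wrapping around): 25.78°, 21.94°, 12.10°, 24.69°, 2.95°, 2.05°, 270.49°.
Largest gap = 270.49° ⇒ minimal covering band is its complement: 360° − 270.49° = 89.51°.
Band runs from +14.11° eastward to +103.62°.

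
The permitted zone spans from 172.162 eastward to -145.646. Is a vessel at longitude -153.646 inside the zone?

Yes

Band width going east from +172.162° to -145.646°: ((-145.646 − 172.162) mod 360) = 42.192°.
Offset of -153.646° east of the west edge: ((-153.646 − 172.162) mod 360) = 34.192°.
34.192° ≤ 42.192° ⇒ inside.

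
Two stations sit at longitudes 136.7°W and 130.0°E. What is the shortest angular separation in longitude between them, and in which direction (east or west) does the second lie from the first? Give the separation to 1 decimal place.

93.3° west

Raw difference: 130.0 − -136.7 = 266.7°.
Normalise into (−180°, 180°]: 266.7° − 360° = -93.3°.
Negative ⇒ the second point lies to the west; separation 93.3°.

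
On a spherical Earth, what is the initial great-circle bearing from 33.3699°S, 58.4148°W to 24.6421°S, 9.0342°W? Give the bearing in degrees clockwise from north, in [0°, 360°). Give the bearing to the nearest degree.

Δλ = -9.0342 − -58.4148 = 49.3806°.
θ = atan2( sin Δλ · cos φ₂ , cos φ₁ · sin φ₂ − sin φ₁ · cos φ₂ · cos Δλ )
  = atan2(0.68992, -0.02273) = 91.887° → normalised to [0°, 360°): 91.887°.

92°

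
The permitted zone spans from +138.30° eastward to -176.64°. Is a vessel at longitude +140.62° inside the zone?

Yes

Band width going east from +138.30° to -176.64°: ((-176.64 − 138.30) mod 360) = 45.06°.
Offset of +140.62° east of the west edge: ((140.62 − 138.30) mod 360) = 2.32°.
2.32° ≤ 45.06° ⇒ inside.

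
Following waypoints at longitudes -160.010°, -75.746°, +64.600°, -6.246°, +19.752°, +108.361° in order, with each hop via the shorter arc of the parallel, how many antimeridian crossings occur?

0

Leg 1: -160.010° → -75.746°, shortest Δλ = 84.264° (east) — does not cross 180°.
Leg 2: -75.746° → +64.600°, shortest Δλ = 140.346° (east) — does not cross 180°.
Leg 3: +64.600° → -6.246°, shortest Δλ = -70.846° (west) — does not cross 180°.
Leg 4: -6.246° → +19.752°, shortest Δλ = 25.998° (east) — does not cross 180°.
Leg 5: +19.752° → +108.361°, shortest Δλ = 88.609° (east) — does not cross 180°.
Total crossings: 0.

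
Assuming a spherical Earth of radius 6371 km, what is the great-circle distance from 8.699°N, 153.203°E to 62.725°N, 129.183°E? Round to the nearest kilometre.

Δλ = 129.183 − 153.203 = -24.020°.
Δφ = 62.725 − 8.699 = 54.026°.
a = sin²(Δφ/2) + cos φ₁ · cos φ₂ · sin²(Δλ/2) = 0.225905.
c = 2·atan2(√a, √(1−a)) = 0.99060 rad → d = 6371·c ≈ 6311.09 km.

6311 km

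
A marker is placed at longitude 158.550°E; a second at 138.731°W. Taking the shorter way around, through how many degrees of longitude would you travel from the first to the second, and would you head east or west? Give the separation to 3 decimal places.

Raw difference: -138.731 − 158.550 = -297.281°.
Normalise into (−180°, 180°]: -297.281° + 360° = 62.719°.
Positive ⇒ the second point lies to the east; separation 62.719°.

62.719° east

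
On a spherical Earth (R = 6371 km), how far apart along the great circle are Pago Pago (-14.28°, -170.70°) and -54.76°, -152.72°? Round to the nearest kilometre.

Δλ = -152.72 − -170.70 = 17.98°.
Δφ = -54.76 − -14.28 = -40.48°.
a = sin²(Δφ/2) + cos φ₁ · cos φ₂ · sin²(Δλ/2) = 0.133338.
c = 2·atan2(√a, √(1−a)) = 0.74760 rad → d = 6371·c ≈ 4762.94 km.

4763 km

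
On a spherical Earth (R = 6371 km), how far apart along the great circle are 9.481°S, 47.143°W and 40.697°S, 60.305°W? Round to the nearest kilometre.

3705 km

Δλ = -60.305 − -47.143 = -13.162°.
Δφ = -40.697 − -9.481 = -31.216°.
a = sin²(Δφ/2) + cos φ₁ · cos φ₂ · sin²(Δλ/2) = 0.082213.
c = 2·atan2(√a, √(1−a)) = 0.58162 rad → d = 6371·c ≈ 3705.49 km.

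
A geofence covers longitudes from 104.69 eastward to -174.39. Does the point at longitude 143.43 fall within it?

Yes

Band width going east from +104.69° to -174.39°: ((-174.39 − 104.69) mod 360) = 80.92°.
Offset of +143.43° east of the west edge: ((143.43 − 104.69) mod 360) = 38.74°.
38.74° ≤ 80.92° ⇒ inside.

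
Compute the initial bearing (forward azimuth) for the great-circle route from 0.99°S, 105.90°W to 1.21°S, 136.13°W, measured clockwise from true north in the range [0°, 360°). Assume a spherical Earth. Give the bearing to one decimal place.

Δλ = -136.13 − -105.90 = -30.23°.
θ = atan2( sin Δλ · cos φ₂ , cos φ₁ · sin φ₂ − sin φ₁ · cos φ₂ · cos Δλ )
  = atan2(-0.50336, -0.00619) = -90.704° → normalised to [0°, 360°): 269.296°.

269.3°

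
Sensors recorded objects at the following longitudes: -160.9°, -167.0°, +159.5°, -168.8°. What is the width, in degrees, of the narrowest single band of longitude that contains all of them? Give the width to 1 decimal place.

39.6°

Sort the longitudes: -168.8°, -167.0°, -160.9°, +159.5°.
Eastward gaps between consecutive values (wrapping around): 1.8°, 6.1°, 320.4°, 31.7°.
Largest gap = 320.4° ⇒ minimal covering band is its complement: 360° − 320.4° = 39.6°.
Band runs from +159.5° eastward to -160.9°, crossing the antimeridian.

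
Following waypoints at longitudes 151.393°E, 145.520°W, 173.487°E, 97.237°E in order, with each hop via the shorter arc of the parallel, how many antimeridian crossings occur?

2

Leg 1: +151.393° → -145.520°, shortest Δλ = 63.087° (east) — crosses 180°.
Leg 2: -145.520° → +173.487°, shortest Δλ = -40.993° (west) — crosses 180°.
Leg 3: +173.487° → +97.237°, shortest Δλ = -76.25° (west) — does not cross 180°.
Total crossings: 2.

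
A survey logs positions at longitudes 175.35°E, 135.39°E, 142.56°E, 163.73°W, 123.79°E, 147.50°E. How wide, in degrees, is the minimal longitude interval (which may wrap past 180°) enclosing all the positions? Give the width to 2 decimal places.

72.48°

Sort the longitudes: -163.73°, +123.79°, +135.39°, +142.56°, +147.50°, +175.35°.
Eastward gaps between consecutive values (wrapping around): 287.52°, 11.60°, 7.17°, 4.94°, 27.85°, 20.92°.
Largest gap = 287.52° ⇒ minimal covering band is its complement: 360° − 287.52° = 72.48°.
Band runs from +123.79° eastward to -163.73°, crossing the antimeridian.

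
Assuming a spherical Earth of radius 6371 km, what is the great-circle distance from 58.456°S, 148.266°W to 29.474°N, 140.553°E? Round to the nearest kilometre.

11765 km

Δλ = 140.553 − -148.266 = 288.819°; wrapped into (−180°, 180°]: -71.181°.
Δφ = 29.474 − -58.456 = 87.930°.
a = sin²(Δφ/2) + cos φ₁ · cos φ₂ · sin²(Δλ/2) = 0.636204.
c = 2·atan2(√a, √(1−a)) = 1.84669 rad → d = 6371·c ≈ 11765.27 km.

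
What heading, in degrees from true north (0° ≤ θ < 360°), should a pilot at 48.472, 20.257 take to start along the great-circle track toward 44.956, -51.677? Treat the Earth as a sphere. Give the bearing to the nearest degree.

Δλ = -51.677 − 20.257 = -71.934°.
θ = atan2( sin Δλ · cos φ₂ , cos φ₁ · sin φ₂ − sin φ₁ · cos φ₂ · cos Δλ )
  = atan2(-0.67276, 0.30415) = -65.672° → normalised to [0°, 360°): 294.328°.

294°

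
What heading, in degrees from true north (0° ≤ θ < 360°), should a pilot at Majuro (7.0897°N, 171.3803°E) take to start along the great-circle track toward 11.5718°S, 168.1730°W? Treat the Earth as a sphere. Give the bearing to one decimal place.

Δλ = -168.1730 − 171.3803 = -339.5533°; wrapped into (−180°, 180°]: 20.4467°.
θ = atan2( sin Δλ · cos φ₂ , cos φ₁ · sin φ₂ − sin φ₁ · cos φ₂ · cos Δλ )
  = atan2(0.34224, -0.31236) = 132.387° → normalised to [0°, 360°): 132.387°.

132.4°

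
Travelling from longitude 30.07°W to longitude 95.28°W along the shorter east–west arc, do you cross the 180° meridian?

Signed shortest Δλ = ((-95.28 − -30.07 + 180) mod 360) − 180 = -65.21°.
Going west by 65.21° from -30.07° reaches -95.28° without touching 180°.

No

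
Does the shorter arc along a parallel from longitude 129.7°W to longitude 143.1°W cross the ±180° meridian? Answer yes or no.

No

Signed shortest Δλ = ((-143.1 − -129.7 + 180) mod 360) − 180 = -13.4°.
Going west by 13.4° from -129.7° reaches -143.1° without touching 180°.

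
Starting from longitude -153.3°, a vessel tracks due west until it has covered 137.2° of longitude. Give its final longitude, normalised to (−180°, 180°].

Start at -153.3°; shift −137.2° → -290.5°.
-290.5° lies outside (−180°, 180°]; add 360° → +69.5°.

+69.5°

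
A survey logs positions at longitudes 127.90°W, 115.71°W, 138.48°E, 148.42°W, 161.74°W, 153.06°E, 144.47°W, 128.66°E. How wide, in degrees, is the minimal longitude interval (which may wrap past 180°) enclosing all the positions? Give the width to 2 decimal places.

115.63°

Sort the longitudes: -161.74°, -148.42°, -144.47°, -127.90°, -115.71°, +128.66°, +138.48°, +153.06°.
Eastward gaps between consecutive values (wrapping around): 13.32°, 3.95°, 16.57°, 12.19°, 244.37°, 9.82°, 14.58°, 45.20°.
Largest gap = 244.37° ⇒ minimal covering band is its complement: 360° − 244.37° = 115.63°.
Band runs from +128.66° eastward to -115.71°, crossing the antimeridian.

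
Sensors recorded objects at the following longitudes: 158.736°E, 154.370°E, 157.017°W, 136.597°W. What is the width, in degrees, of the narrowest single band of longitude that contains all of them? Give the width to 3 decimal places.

69.033°

Sort the longitudes: -157.017°, -136.597°, +154.370°, +158.736°.
Eastward gaps between consecutive values (wrapping around): 20.420°, 290.967°, 4.366°, 44.247°.
Largest gap = 290.967° ⇒ minimal covering band is its complement: 360° − 290.967° = 69.033°.
Band runs from +154.370° eastward to -136.597°, crossing the antimeridian.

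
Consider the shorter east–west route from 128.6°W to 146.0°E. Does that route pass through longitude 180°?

Naïve |146.0 − -128.6| = 274.6° > 180°, so the shorter arc goes the other way round — across 180°.
Signed shortest Δλ = ((146.0 − -128.6 + 180) mod 360) − 180 = -85.4°.
Going west by 85.4° from -128.6° passes through 180° before reaching +146.0°.

Yes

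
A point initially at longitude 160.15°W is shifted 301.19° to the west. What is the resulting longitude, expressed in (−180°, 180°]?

101.34°W

Start at -160.15°; shift −301.19° → -461.34°.
-461.34° lies outside (−180°, 180°]; add 360° → -101.34°.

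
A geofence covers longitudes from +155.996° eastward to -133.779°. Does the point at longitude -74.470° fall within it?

No

Band width going east from +155.996° to -133.779°: ((-133.779 − 155.996) mod 360) = 70.225°.
Offset of -74.470° east of the west edge: ((-74.470 − 155.996) mod 360) = 129.534°.
129.534° > 70.225° ⇒ outside.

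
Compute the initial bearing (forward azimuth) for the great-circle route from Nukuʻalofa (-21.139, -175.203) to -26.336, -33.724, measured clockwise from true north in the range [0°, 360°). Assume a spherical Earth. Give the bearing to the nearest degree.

140°

Δλ = -33.724 − -175.203 = 141.479°.
θ = atan2( sin Δλ · cos φ₂ , cos φ₁ · sin φ₂ − sin φ₁ · cos φ₂ · cos Δλ )
  = atan2(0.55816, -0.66665) = 140.062° → normalised to [0°, 360°): 140.062°.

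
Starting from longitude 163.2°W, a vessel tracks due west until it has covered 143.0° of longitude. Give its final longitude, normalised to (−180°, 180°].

Start at -163.2°; shift −143.0° → -306.2°.
-306.2° lies outside (−180°, 180°]; add 360° → +53.8°.

53.8°E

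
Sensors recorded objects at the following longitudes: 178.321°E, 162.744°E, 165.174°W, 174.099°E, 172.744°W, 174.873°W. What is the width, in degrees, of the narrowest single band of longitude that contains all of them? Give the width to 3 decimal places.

Sort the longitudes: -174.873°, -172.744°, -165.174°, +162.744°, +174.099°, +178.321°.
Eastward gaps between consecutive values (wrapping around): 2.129°, 7.570°, 327.918°, 11.355°, 4.222°, 6.806°.
Largest gap = 327.918° ⇒ minimal covering band is its complement: 360° − 327.918° = 32.082°.
Band runs from +162.744° eastward to -165.174°, crossing the antimeridian.

32.082°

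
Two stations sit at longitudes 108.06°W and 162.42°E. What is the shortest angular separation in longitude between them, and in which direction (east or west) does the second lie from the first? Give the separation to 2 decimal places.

Raw difference: 162.42 − -108.06 = 270.48°.
Normalise into (−180°, 180°]: 270.48° − 360° = -89.52°.
Negative ⇒ the second point lies to the west; separation 89.52°.

89.52° west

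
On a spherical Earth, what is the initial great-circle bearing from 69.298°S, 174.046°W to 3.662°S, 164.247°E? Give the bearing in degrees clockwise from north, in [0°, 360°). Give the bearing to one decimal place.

336.4°

Δλ = 164.247 − -174.046 = 338.293°; wrapped into (−180°, 180°]: -21.707°.
θ = atan2( sin Δλ · cos φ₂ , cos φ₁ · sin φ₂ − sin φ₁ · cos φ₂ · cos Δλ )
  = atan2(-0.36911, 0.84474) = -23.603° → normalised to [0°, 360°): 336.397°.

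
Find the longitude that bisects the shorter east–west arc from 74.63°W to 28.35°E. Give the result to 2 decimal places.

23.14°W

Signed shortest Δλ from -74.63° to +28.35° is +102.98°.
Midpoint longitude = -74.63° + (+102.98°)/2 = -74.63° + 51.49° = -23.14°.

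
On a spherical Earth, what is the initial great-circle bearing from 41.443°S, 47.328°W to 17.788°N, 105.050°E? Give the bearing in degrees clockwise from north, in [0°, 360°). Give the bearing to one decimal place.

126.7°

Δλ = 105.050 − -47.328 = 152.378°.
θ = atan2( sin Δλ · cos φ₂ , cos φ₁ · sin φ₂ − sin φ₁ · cos φ₂ · cos Δλ )
  = atan2(0.44147, -0.32940) = 126.728° → normalised to [0°, 360°): 126.728°.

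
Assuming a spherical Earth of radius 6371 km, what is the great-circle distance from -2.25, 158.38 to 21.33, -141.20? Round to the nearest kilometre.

7068 km

Δλ = -141.20 − 158.38 = -299.58°; wrapped into (−180°, 180°]: 60.42°.
Δφ = 21.33 − -2.25 = 23.58°.
a = sin²(Δφ/2) + cos φ₁ · cos φ₂ · sin²(Δλ/2) = 0.277405.
c = 2·atan2(√a, √(1−a)) = 1.10941 rad → d = 6371·c ≈ 7068.05 km.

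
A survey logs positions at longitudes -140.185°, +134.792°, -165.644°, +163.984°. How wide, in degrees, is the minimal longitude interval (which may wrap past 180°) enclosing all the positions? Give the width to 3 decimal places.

Sort the longitudes: -165.644°, -140.185°, +134.792°, +163.984°.
Eastward gaps between consecutive values (wrapping around): 25.459°, 274.977°, 29.192°, 30.372°.
Largest gap = 274.977° ⇒ minimal covering band is its complement: 360° − 274.977° = 85.023°.
Band runs from +134.792° eastward to -140.185°, crossing the antimeridian.

85.023°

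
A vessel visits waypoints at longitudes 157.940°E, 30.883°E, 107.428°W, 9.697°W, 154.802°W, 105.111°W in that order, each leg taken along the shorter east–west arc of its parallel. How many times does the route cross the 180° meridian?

0

Leg 1: +157.940° → +30.883°, shortest Δλ = -127.057° (west) — does not cross 180°.
Leg 2: +30.883° → -107.428°, shortest Δλ = -138.311° (west) — does not cross 180°.
Leg 3: -107.428° → -9.697°, shortest Δλ = 97.731° (east) — does not cross 180°.
Leg 4: -9.697° → -154.802°, shortest Δλ = -145.105° (west) — does not cross 180°.
Leg 5: -154.802° → -105.111°, shortest Δλ = 49.691° (east) — does not cross 180°.
Total crossings: 0.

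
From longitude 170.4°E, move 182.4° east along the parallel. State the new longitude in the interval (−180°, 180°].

7.2°W

Start at +170.4°; shift +182.4° → +352.8°.
+352.8° lies outside (−180°, 180°]; subtract 360° → -7.2°.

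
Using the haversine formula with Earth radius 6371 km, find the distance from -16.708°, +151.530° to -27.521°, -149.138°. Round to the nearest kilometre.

Δλ = -149.138 − 151.530 = -300.668°; wrapped into (−180°, 180°]: 59.332°.
Δφ = -27.521 − -16.708 = -10.813°.
a = sin²(Δφ/2) + cos φ₁ · cos φ₂ · sin²(Δλ/2) = 0.216954.
c = 2·atan2(√a, √(1−a)) = 0.96904 rad → d = 6371·c ≈ 6173.75 km.

6174 km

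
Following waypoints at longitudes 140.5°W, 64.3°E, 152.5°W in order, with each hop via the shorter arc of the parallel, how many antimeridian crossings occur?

2

Leg 1: -140.5° → +64.3°, shortest Δλ = -155.2° (west) — crosses 180°.
Leg 2: +64.3° → -152.5°, shortest Δλ = 143.2° (east) — crosses 180°.
Total crossings: 2.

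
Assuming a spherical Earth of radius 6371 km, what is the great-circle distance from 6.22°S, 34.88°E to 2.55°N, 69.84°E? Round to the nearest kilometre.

Δλ = 69.84 − 34.88 = 34.96°.
Δφ = 2.55 − -6.22 = 8.77°.
a = sin²(Δφ/2) + cos φ₁ · cos φ₂ · sin²(Δλ/2) = 0.095450.
c = 2·atan2(√a, √(1−a)) = 0.62818 rad → d = 6371·c ≈ 4002.11 km.

4002 km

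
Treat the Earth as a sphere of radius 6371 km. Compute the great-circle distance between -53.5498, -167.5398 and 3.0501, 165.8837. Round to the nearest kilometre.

Δλ = 165.8837 − -167.5398 = 333.4235°; wrapped into (−180°, 180°]: -26.5765°.
Δφ = 3.0501 − -53.5498 = 56.5999°.
a = sin²(Δφ/2) + cos φ₁ · cos φ₂ · sin²(Δλ/2) = 0.256103.
c = 2·atan2(√a, √(1−a)) = 1.06123 rad → d = 6371·c ≈ 6761.13 km.

6761 km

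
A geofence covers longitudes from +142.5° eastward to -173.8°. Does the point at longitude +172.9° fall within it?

Band width going east from +142.5° to -173.8°: ((-173.8 − 142.5) mod 360) = 43.7°.
Offset of +172.9° east of the west edge: ((172.9 − 142.5) mod 360) = 30.4°.
30.4° ≤ 43.7° ⇒ inside.

Yes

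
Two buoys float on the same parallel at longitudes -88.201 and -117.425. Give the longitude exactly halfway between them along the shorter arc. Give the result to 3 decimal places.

-102.813°

Signed shortest Δλ from -88.201° to -117.425° is -29.224°.
Midpoint longitude = -88.201° + (-29.224°)/2 = -88.201° − 14.612° = -102.813°.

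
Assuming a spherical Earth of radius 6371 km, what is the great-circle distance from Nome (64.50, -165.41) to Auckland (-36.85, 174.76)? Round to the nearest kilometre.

Δλ = 174.76 − -165.41 = 340.17°; wrapped into (−180°, 180°]: -19.83°.
Δφ = -36.85 − 64.50 = -101.35°.
a = sin²(Δφ/2) + cos φ₁ · cos φ₂ · sin²(Δλ/2) = 0.608615.
c = 2·atan2(√a, √(1−a)) = 1.78977 rad → d = 6371·c ≈ 11402.63 km.

11403 km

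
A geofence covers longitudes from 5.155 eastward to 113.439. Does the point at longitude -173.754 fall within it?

No

Band width going east from +5.155° to +113.439°: ((113.439 − 5.155) mod 360) = 108.284°.
Offset of -173.754° east of the west edge: ((-173.754 − 5.155) mod 360) = 181.091°.
181.091° > 108.284° ⇒ outside.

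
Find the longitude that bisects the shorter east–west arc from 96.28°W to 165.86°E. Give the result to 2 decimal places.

Signed shortest Δλ from -96.28° to +165.86° is -97.86°.
Midpoint longitude = -96.28° + (-97.86°)/2 = -96.28° − 48.93° = -145.21°.
(The naïve average (-96.28 + +165.86)/2 = 34.79° is on the wrong side of the globe.)

145.21°W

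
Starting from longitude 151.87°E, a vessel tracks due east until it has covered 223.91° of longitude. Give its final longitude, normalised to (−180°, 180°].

15.78°E

Start at +151.87°; shift +223.91° → +375.78°.
+375.78° lies outside (−180°, 180°]; subtract 360° → +15.78°.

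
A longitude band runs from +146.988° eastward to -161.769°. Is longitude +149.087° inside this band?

Yes

Band width going east from +146.988° to -161.769°: ((-161.769 − 146.988) mod 360) = 51.243°.
Offset of +149.087° east of the west edge: ((149.087 − 146.988) mod 360) = 2.099°.
2.099° ≤ 51.243° ⇒ inside.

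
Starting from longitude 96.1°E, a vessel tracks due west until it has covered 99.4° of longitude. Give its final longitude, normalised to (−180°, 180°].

3.3°W

Start at +96.1°; shift −99.4° → -3.3°.
-3.3° already lies in (−180°, 180°].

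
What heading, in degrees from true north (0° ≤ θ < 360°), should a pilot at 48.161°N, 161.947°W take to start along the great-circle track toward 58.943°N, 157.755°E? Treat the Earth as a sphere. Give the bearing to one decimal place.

309.8°

Δλ = 157.755 − -161.947 = 319.702°; wrapped into (−180°, 180°]: -40.298°.
θ = atan2( sin Δλ · cos φ₂ , cos φ₁ · sin φ₂ − sin φ₁ · cos φ₂ · cos Δλ )
  = atan2(-0.33366, 0.27828) = -50.171° → normalised to [0°, 360°): 309.829°.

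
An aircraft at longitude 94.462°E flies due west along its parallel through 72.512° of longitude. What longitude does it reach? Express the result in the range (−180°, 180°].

21.950°E

Start at +94.462°; shift −72.512° → +21.950°.
+21.950° already lies in (−180°, 180°].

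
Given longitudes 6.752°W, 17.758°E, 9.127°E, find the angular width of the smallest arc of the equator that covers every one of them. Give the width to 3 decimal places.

24.510°

Sort the longitudes: -6.752°, +9.127°, +17.758°.
Eastward gaps between consecutive values (wrapping around): 15.879°, 8.631°, 335.490°.
Largest gap = 335.490° ⇒ minimal covering band is its complement: 360° − 335.490° = 24.510°.
Band runs from -6.752° eastward to +17.758°.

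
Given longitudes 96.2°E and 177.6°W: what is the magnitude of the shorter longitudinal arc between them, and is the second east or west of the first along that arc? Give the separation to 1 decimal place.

Raw difference: -177.6 − 96.2 = -273.8°.
Normalise into (−180°, 180°]: -273.8° + 360° = 86.2°.
Positive ⇒ the second point lies to the east; separation 86.2°.

86.2° east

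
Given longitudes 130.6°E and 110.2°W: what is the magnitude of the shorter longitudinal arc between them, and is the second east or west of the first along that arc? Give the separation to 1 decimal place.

Raw difference: -110.2 − 130.6 = -240.8°.
Normalise into (−180°, 180°]: -240.8° + 360° = 119.2°.
Positive ⇒ the second point lies to the east; separation 119.2°.

119.2° east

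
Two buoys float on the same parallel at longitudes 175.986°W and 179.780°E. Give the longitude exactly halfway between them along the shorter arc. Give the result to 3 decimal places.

Signed shortest Δλ from -175.986° to +179.780° is -4.234°.
Midpoint longitude = -175.986° + (-4.234°)/2 = -175.986° − 2.117° = -178.103°.
(The naïve average (-175.986 + +179.780)/2 = 1.897° is on the wrong side of the globe.)

178.103°W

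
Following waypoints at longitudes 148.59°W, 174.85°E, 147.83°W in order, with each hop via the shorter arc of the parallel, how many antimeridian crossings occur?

Leg 1: -148.59° → +174.85°, shortest Δλ = -36.56° (west) — crosses 180°.
Leg 2: +174.85° → -147.83°, shortest Δλ = 37.32° (east) — crosses 180°.
Total crossings: 2.

2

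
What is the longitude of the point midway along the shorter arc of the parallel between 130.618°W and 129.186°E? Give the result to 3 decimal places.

Signed shortest Δλ from -130.618° to +129.186° is -100.196°.
Midpoint longitude = -130.618° + (-100.196°)/2 = -130.618° − 50.098° = -180.716°.
Normalise into (−180°, 180°]: +179.284°.
(The naïve average (-130.618 + +129.186)/2 = -0.716° is on the wrong side of the globe.)

179.284°E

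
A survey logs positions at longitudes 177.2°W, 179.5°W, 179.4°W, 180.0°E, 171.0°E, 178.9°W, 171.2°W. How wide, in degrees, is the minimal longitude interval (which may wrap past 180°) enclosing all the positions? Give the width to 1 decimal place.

17.8°

Sort the longitudes: -179.5°, -179.4°, -178.9°, -177.2°, -171.2°, +171.0°, +180.0°.
Eastward gaps between consecutive values (wrapping around): 0.1°, 0.5°, 1.7°, 6.0°, 342.2°, 9.0°, 0.5°.
Largest gap = 342.2° ⇒ minimal covering band is its complement: 360° − 342.2° = 17.8°.
Band runs from +171.0° eastward to -171.2°, crossing the antimeridian.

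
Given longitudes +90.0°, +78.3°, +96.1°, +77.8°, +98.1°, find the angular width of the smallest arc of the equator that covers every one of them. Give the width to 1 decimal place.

20.3°

Sort the longitudes: +77.8°, +78.3°, +90.0°, +96.1°, +98.1°.
Eastward gaps between consecutive values (wrapping around): 0.5°, 11.7°, 6.1°, 2.0°, 339.7°.
Largest gap = 339.7° ⇒ minimal covering band is its complement: 360° − 339.7° = 20.3°.
Band runs from +77.8° eastward to +98.1°.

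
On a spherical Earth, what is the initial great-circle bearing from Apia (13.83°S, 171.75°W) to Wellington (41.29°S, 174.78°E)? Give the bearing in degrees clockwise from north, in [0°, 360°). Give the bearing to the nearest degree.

Δλ = 174.78 − -171.75 = 346.53°; wrapped into (−180°, 180°]: -13.47°.
θ = atan2( sin Δλ · cos φ₂ , cos φ₁ · sin φ₂ − sin φ₁ · cos φ₂ · cos Δλ )
  = atan2(-0.17502, -0.46607) = -159.417° → normalised to [0°, 360°): 200.583°.

201°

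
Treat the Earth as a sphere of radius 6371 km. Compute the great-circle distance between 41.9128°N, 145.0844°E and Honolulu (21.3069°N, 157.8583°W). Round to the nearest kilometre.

Δλ = -157.8583 − 145.0844 = -302.9427°; wrapped into (−180°, 180°]: 57.0573°.
Δφ = 21.3069 − 41.9128 = -20.6059°.
a = sin²(Δφ/2) + cos φ₁ · cos φ₂ · sin²(Δλ/2) = 0.190129.
c = 2·atan2(√a, √(1−a)) = 0.90238 rad → d = 6371·c ≈ 5749.08 km.

5749 km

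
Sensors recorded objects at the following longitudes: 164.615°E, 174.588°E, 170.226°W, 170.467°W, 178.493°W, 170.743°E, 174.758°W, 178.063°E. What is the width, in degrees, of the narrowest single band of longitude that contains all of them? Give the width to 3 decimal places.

25.159°

Sort the longitudes: -178.493°, -174.758°, -170.467°, -170.226°, +164.615°, +170.743°, +174.588°, +178.063°.
Eastward gaps between consecutive values (wrapping around): 3.735°, 4.291°, 0.241°, 334.841°, 6.128°, 3.845°, 3.475°, 3.444°.
Largest gap = 334.841° ⇒ minimal covering band is its complement: 360° − 334.841° = 25.159°.
Band runs from +164.615° eastward to -170.226°, crossing the antimeridian.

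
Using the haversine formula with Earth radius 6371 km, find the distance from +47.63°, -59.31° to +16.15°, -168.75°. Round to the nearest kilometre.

10071 km

Δλ = -168.75 − -59.31 = -109.44°.
Δφ = 16.15 − 47.63 = -31.48°.
a = sin²(Δφ/2) + cos φ₁ · cos φ₂ · sin²(Δλ/2) = 0.504970.
c = 2·atan2(√a, √(1−a)) = 1.58074 rad → d = 6371·c ≈ 10070.87 km.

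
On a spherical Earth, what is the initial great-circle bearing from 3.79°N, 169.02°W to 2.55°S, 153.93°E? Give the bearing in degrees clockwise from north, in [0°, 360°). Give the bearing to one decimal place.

260.8°

Δλ = 153.93 − -169.02 = 322.95°; wrapped into (−180°, 180°]: -37.05°.
θ = atan2( sin Δλ · cos φ₂ , cos φ₁ · sin φ₂ − sin φ₁ · cos φ₂ · cos Δλ )
  = atan2(-0.60192, -0.09710) = -99.164° → normalised to [0°, 360°): 260.836°.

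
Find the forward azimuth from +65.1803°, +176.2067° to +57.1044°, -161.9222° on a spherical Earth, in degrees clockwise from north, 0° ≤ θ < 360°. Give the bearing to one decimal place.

117.4°

Δλ = -161.9222 − 176.2067 = -338.1289°; wrapped into (−180°, 180°]: 21.8711°.
θ = atan2( sin Δλ · cos φ₂ , cos φ₁ · sin φ₂ − sin φ₁ · cos φ₂ · cos Δλ )
  = atan2(0.20232, -0.10500) = 117.430° → normalised to [0°, 360°): 117.430°.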